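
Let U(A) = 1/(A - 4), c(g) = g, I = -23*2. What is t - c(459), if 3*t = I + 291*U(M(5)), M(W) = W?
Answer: -1132/3 ≈ -377.33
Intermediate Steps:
I = -46
U(A) = 1/(-4 + A)
t = 245/3 (t = (-46 + 291/(-4 + 5))/3 = (-46 + 291/1)/3 = (-46 + 291*1)/3 = (-46 + 291)/3 = (⅓)*245 = 245/3 ≈ 81.667)
t - c(459) = 245/3 - 1*459 = 245/3 - 459 = -1132/3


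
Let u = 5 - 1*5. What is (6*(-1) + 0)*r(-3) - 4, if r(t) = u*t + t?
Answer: 14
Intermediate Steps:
u = 0 (u = 5 - 5 = 0)
r(t) = t (r(t) = 0*t + t = 0 + t = t)
(6*(-1) + 0)*r(-3) - 4 = (6*(-1) + 0)*(-3) - 4 = (-6 + 0)*(-3) - 4 = -6*(-3) - 4 = 18 - 4 = 14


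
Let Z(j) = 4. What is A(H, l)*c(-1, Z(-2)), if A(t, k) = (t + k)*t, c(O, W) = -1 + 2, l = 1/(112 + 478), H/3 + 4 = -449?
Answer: 1089658431/590 ≈ 1.8469e+6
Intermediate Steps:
H = -1359 (H = -12 + 3*(-449) = -12 - 1347 = -1359)
l = 1/590 ≈ 0.0016949
c(O, W) = 1
A(t, k) = t*(k + t) (A(t, k) = (k + t)*t = t*(k + t))
A(H, l)*c(-1, Z(-2)) = -1359*(1/590 - 1359)*1 = -1359*(-801809/590)*1 = (1089658431/590)*1 = 1089658431/590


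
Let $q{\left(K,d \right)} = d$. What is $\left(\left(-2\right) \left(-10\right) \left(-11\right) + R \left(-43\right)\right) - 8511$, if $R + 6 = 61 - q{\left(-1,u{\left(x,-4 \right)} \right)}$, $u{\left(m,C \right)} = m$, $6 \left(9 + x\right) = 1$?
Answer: $- \frac{68855}{6} \approx -11476.0$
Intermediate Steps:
$x = - \frac{53}{6}$ ($x = -9 + \frac{1}{6} \cdot 1 = -9 + \frac{1}{6} = - \frac{53}{6} \approx -8.8333$)
$R = \frac{383}{6}$ ($R = -6 + \left(61 - - \frac{53}{6}\right) = -6 + \left(61 + \frac{53}{6}\right) = -6 + \frac{419}{6} = \frac{383}{6} \approx 63.833$)
$\left(\left(-2\right) \left(-10\right) \left(-11\right) + R \left(-43\right)\right) - 8511 = \left(\left(-2\right) \left(-10\right) \left(-11\right) + \frac{383}{6} \left(-43\right)\right) - 8511 = \left(20 \left(-11\right) - \frac{16469}{6}\right) - 8511 = \left(-220 - \frac{16469}{6}\right) - 8511 = - \frac{17789}{6} - 8511 = - \frac{68855}{6}$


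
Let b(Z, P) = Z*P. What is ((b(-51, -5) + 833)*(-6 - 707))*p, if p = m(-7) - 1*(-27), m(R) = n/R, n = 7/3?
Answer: -62059520/3 ≈ -2.0686e+7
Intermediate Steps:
n = 7/3 (n = 7*(⅓) = 7/3 ≈ 2.3333)
m(R) = 7/(3*R)
b(Z, P) = P*Z
p = 80/3 (p = (7/3)/(-7) - 1*(-27) = (7/3)*(-⅐) + 27 = -⅓ + 27 = 80/3 ≈ 26.667)
((b(-51, -5) + 833)*(-6 - 707))*p = ((-5*(-51) + 833)*(-6 - 707))*(80/3) = ((255 + 833)*(-713))*(80/3) = (1088*(-713))*(80/3) = -775744*80/3 = -62059520/3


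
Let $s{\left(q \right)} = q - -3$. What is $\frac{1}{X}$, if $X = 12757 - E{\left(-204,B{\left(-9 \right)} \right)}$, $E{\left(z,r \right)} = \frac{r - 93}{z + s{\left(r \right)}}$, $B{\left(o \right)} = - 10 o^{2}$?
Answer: $\frac{337}{4298808} \approx 7.8394 \cdot 10^{-5}$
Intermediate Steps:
$s{\left(q \right)} = 3 + q$ ($s{\left(q \right)} = q + 3 = 3 + q$)
$E{\left(z,r \right)} = \frac{-93 + r}{3 + r + z}$ ($E{\left(z,r \right)} = \frac{r - 93}{z + \left(3 + r\right)} = \frac{-93 + r}{3 + r + z}$)
$X = \frac{4298808}{337}$ ($X = 12757 - \frac{-93 - 10 \left(-9\right)^{2}}{3 - 10 \left(-9\right)^{2} - 204} = 12757 - \frac{-93 - 810}{3 - 810 - 204} = 12757 - \frac{1}{-1011} \left(-903\right) = 12757 - \left(- \frac{1}{1011}\right) \left(-903\right) = 12757 - \frac{301}{337} = \frac{4298808}{337} \approx 12756.0$)
$\frac{1}{X} = \frac{1}{\frac{4298808}{337}} = \frac{337}{4298808}$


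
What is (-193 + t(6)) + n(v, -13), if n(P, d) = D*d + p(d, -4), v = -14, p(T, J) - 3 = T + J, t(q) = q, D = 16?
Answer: -409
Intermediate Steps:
p(T, J) = 3 + J + T (p(T, J) = 3 + (T + J) = 3 + (J + T) = 3 + J + T)
n(P, d) = -1 + 17*d (n(P, d) = 16*d + (3 - 4 + d) = 16*d + (-1 + d) = -1 + 17*d)
(-193 + t(6)) + n(v, -13) = (-193 + 6) + (-1 + 17*(-13)) = -187 + (-1 - 221) = -187 - 222 = -409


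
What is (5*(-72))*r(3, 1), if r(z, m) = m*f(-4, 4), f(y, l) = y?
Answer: 1440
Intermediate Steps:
r(z, m) = -4*m (r(z, m) = m*(-4) = -4*m)
(5*(-72))*r(3, 1) = (5*(-72))*(-4*1) = -360*(-4) = 1440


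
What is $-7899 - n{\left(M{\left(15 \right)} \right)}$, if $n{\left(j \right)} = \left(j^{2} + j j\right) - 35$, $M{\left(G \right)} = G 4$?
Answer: $-15064$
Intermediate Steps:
$M{\left(G \right)} = 4 G$
$n{\left(j \right)} = -35 + 2 j^{2}$ ($n{\left(j \right)} = \left(j^{2} + j^{2}\right) - 35 = 2 j^{2} - 35 = -35 + 2 j^{2}$)
$-7899 - n{\left(M{\left(15 \right)} \right)} = -7899 - \left(-35 + 2 \left(4 \cdot 15\right)^{2}\right) = -7899 - \left(-35 + 2 \cdot 60^{2}\right) = -7899 - \left(-35 + 2 \cdot 3600\right) = -7899 - \left(-35 + 7200\right) = -7899 - 7165 = -15064$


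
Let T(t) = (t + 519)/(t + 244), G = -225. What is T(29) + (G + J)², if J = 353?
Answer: 4473380/273 ≈ 16386.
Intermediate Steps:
T(t) = (519 + t)/(244 + t)
T(29) + (G + J)² = (519 + 29)/(244 + 29) + (-225 + 353)² = 548/273 + 128² = (1/273)*548 + 16384 = 548/273 + 16384 = 4473380/273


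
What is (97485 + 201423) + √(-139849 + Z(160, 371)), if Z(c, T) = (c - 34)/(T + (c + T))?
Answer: 298908 + 2*I*√7111349509/451 ≈ 2.9891e+5 + 373.96*I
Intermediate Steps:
Z(c, T) = (-34 + c)/(c + 2*T) (Z(c, T) = (-34 + c)/(T + (T + c)) = (-34 + c)/(c + 2*T))
(97485 + 201423) + √(-139849 + Z(160, 371)) = (97485 + 201423) + √(-139849 + (-34 + 160)/(160 + 2*371)) = 298908 + √(-139849 + 126/(160 + 742)) = 298908 + √(-139849 + 126/902) = 298908 + √(-139849 + (1/902)*126) = 298908 + √(-139849 + 63/451) = 298908 + √(-63071836/451) = 298908 + 2*I*√7111349509/451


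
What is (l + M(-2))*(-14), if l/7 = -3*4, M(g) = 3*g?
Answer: 1260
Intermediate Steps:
l = -84 (l = 7*(-3*4) = 7*(-12) = -84)
(l + M(-2))*(-14) = (-84 + 3*(-2))*(-14) = (-84 - 6)*(-14) = -90*(-14) = 1260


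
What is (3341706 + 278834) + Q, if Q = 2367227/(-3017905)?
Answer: 10926443401473/3017905 ≈ 3.6205e+6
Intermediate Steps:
Q = -2367227/3017905 (Q = 2367227*(-1/3017905) = -2367227/3017905 ≈ -0.78439)
(3341706 + 278834) + Q = (3341706 + 278834) - 2367227/3017905 = 3620540 - 2367227/3017905 = 10926443401473/3017905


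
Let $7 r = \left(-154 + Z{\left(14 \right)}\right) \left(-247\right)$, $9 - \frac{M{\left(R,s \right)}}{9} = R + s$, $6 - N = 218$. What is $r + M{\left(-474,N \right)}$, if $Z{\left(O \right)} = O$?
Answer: $11195$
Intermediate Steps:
$N = -212$ ($N = 6 - 218 = -212$)
$M{\left(R,s \right)} = 81 - 9 R - 9 s$ ($M{\left(R,s \right)} = 81 - 9 \left(R + s\right) = 81 - \left(9 R + 9 s\right) = 81 - 9 R - 9 s$)
$r = 4940$ ($r = \frac{\left(-154 + 14\right) \left(-247\right)}{7} = \frac{\left(-140\right) \left(-247\right)}{7} = \frac{1}{7} \cdot 34580 = 4940$)
$r + M{\left(-474,N \right)} = 4940 - -6255 = 4940 + \left(81 + 4266 + 1908\right) = 4940 + 6255 = 11195$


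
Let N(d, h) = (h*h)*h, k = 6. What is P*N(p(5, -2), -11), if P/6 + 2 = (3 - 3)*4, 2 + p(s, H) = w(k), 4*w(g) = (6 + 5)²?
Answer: 15972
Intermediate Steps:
w(g) = 121/4 (w(g) = (6 + 5)²/4 = (¼)*11² = (¼)*121 = 121/4)
p(s, H) = 113/4 (p(s, H) = -2 + 121/4 = 113/4)
N(d, h) = h³ (N(d, h) = h²*h = h³)
P = -12 (P = -12 + 6*((3 - 3)*4) = -12 + 6*(0*4) = -12 + 6*0 = -12 + 0 = -12)
P*N(p(5, -2), -11) = -12*(-11)³ = -12*(-1331) = 15972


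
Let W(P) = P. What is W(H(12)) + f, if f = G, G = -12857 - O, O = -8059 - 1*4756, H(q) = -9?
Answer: -51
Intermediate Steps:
O = -12815 (O = -8059 - 4756 = -12815)
G = -42 (G = -12857 - 1*(-12815) = -12857 + 12815 = -42)
f = -42
W(H(12)) + f = -9 - 42 = -51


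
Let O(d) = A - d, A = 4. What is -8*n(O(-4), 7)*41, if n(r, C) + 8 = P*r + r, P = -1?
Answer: 2624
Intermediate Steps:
O(d) = 4 - d
n(r, C) = -8 (n(r, C) = -8 + (-r + r) = -8 + 0 = -8)
-8*n(O(-4), 7)*41 = -8*(-8)*41 = 64*41 = 2624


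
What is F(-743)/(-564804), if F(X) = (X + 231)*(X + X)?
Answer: -190208/141201 ≈ -1.3471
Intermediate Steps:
F(X) = 2*X*(231 + X) (F(X) = (231 + X)*(2*X) = 2*X*(231 + X))
F(-743)/(-564804) = (2*(-743)*(231 - 743))/(-564804) = (2*(-743)*(-512))*(-1/564804) = 760832*(-1/564804) = -190208/141201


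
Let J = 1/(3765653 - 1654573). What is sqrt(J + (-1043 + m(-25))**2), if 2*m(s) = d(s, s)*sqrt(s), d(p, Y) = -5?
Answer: sqrt(1211868857359833670 + 29051844333470000*I)/1055540 ≈ 1043.0 + 12.5*I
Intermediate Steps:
J = 1/2111080 ≈ 4.7369e-7
m(s) = -5*sqrt(s)/2 (m(s) = (-5*sqrt(s))/2 = -5*sqrt(s)/2)
sqrt(J + (-1043 + m(-25))**2) = sqrt(1/2111080 + (-1043 - 25*I/2)**2)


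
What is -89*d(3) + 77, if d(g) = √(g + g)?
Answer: 77 - 89*√6 ≈ -141.00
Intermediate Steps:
d(g) = √2*√g (d(g) = √(2*g) = √2*√g)
-89*d(3) + 77 = -89*√2*√3 + 77 = -89*√6 + 77 = 77 - 89*√6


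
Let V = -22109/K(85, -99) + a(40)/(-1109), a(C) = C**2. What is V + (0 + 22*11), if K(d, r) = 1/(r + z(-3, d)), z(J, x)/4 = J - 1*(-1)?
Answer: 2623787045/1109 ≈ 2.3659e+6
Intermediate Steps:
z(J, x) = 4 + 4*J (z(J, x) = 4*(J - 1*(-1)) = 4*(J + 1) = 4*(1 + J) = 4 + 4*J)
K(d, r) = 1/(-8 + r) (K(d, r) = 1/(r + (4 + 4*(-3))) = 1/(r + (4 - 12)) = 1/(r - 8) = 1/(-8 + r))
V = 2623518667/1109 (V = -22109/(1/(-8 - 99)) + 40**2/(-1109) = -22109/(1/(-107)) + 1600*(-1/1109) = -22109/(-1/107) - 1600/1109 = -22109*(-107) - 1600/1109 = 2365663 - 1600/1109 = 2623518667/1109 ≈ 2.3657e+6)
V + (0 + 22*11) = 2623518667/1109 + (0 + 22*11) = 2623518667/1109 + (0 + 242) = 2623518667/1109 + 242 = 2623787045/1109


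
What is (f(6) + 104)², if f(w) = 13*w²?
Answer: 327184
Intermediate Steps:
(f(6) + 104)² = (13*6² + 104)² = (13*36 + 104)² = (468 + 104)² = 572² = 327184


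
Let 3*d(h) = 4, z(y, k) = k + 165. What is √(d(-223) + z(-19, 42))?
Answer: 25*√3/3 ≈ 14.434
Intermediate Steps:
z(y, k) = 165 + k
d(h) = 4/3 (d(h) = (⅓)*4 = 4/3)
√(d(-223) + z(-19, 42)) = √(4/3 + (165 + 42)) = √(4/3 + 207) = √(625/3) = 25*√3/3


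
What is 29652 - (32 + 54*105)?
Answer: 23950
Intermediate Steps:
29652 - (32 + 54*105) = 29652 - (32 + 5670) = 29652 - 1*5702 = 29652 - 5702 = 23950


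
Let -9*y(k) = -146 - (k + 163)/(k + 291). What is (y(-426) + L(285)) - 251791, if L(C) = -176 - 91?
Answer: -306230497/1215 ≈ -2.5204e+5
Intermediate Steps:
L(C) = -267
y(k) = 146/9 + (163 + k)/(9*(291 + k)) (y(k) = -(-146 - (k + 163)/(k + 291))/9 = -(-146 - (163 + k)/(291 + k))/9 = 146/9 + (163 + k)/(9*(291 + k)))
(y(-426) + L(285)) - 251791 = ((42649 + 147*(-426))/(9*(291 - 426)) - 267) - 251791 = ((⅑)*(42649 - 62622)/(-135) - 267) - 251791 = ((⅑)*(-1/135)*(-19973) - 267) - 251791 = (19973/1215 - 267) - 251791 = -304432/1215 - 251791 = -306230497/1215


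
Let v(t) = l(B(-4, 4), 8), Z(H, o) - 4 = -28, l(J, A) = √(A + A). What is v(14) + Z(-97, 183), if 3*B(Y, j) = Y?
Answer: -20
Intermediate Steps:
B(Y, j) = Y/3
l(J, A) = √2*√A (l(J, A) = √(2*A) = √2*√A)
Z(H, o) = -24 (Z(H, o) = 4 - 28 = -24)
v(t) = 4 (v(t) = √2*√8 = √2*(2*√2) = 4)
v(14) + Z(-97, 183) = 4 - 24 = -20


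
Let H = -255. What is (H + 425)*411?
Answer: 69870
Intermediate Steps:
(H + 425)*411 = (-255 + 425)*411 = 170*411 = 69870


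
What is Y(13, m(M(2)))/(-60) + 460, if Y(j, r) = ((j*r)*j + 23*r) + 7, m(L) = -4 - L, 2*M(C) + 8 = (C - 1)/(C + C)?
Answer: 27617/60 ≈ 460.28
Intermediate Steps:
M(C) = -4 + (-1 + C)/(4*C) (M(C) = -4 + ((C - 1)/(C + C))/2 = -4 + ((-1 + C)/((2*C)))/2 = -4 + ((-1 + C)*(1/(2*C)))/2 = -4 + ((-1 + C)/(2*C))/2 = -4 + (-1 + C)/(4*C))
Y(j, r) = 7 + 23*r + r*j² (Y(j, r) = (r*j² + 23*r) + 7 = (23*r + r*j²) + 7 = 7 + 23*r + r*j²)
Y(13, m(M(2)))/(-60) + 460 = (7 + 23*(-4 - (-1 - 15*2)/(4*2)) + (-4 - (-1 - 15*2)/(4*2))*13²)/(-60) + 460 = (7 + 23*(-4 - (-1 - 30)/(4*2)) + (-4 - (-1 - 30)/(4*2))*169)*(-1/60) + 460 = (7 + 23*(-4 - (-31)/(4*2)) + (-4 - (-31)/(4*2))*169)*(-1/60) + 460 = (7 + 23*(-4 - 1*(-31/8)) + (-4 - 1*(-31/8))*169)*(-1/60) + 460 = (7 + 23*(-4 + 31/8) + (-4 + 31/8)*169)*(-1/60) + 460 = (7 + 23*(-⅛) - ⅛*169)*(-1/60) + 460 = (7 - 23/8 - 169/8)*(-1/60) + 460 = -17*(-1/60) + 460 = 17/60 + 460 = 27617/60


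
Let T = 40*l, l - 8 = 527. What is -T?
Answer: -21400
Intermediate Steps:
l = 535 (l = 8 + 527 = 535)
T = 21400 (T = 40*535 = 21400)
-T = -1*21400 = -21400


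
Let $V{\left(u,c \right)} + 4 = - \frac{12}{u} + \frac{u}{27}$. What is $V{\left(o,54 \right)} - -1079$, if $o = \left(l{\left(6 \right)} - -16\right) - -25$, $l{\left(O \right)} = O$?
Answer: $\frac{1366060}{1269} \approx 1076.5$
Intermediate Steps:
$o = 47$ ($o = \left(6 - -16\right) - -25 = \left(6 + 16\right) + 25 = 22 + 25 = 47$)
$V{\left(u,c \right)} = -4 - \frac{12}{u} + \frac{u}{27}$ ($V{\left(u,c \right)} = -4 + \left(- \frac{12}{u} + \frac{u}{27}\right) = -4 - \frac{12}{u} + \frac{u}{27}$)
$V{\left(o,54 \right)} - -1079 = \left(-4 - \frac{12}{47} + \frac{1}{27} \cdot 47\right) - -1079 = \left(-4 - \frac{12}{47} + \frac{47}{27}\right) + \left(1085 - 6\right) = \left(-4 - \frac{12}{47} + \frac{47}{27}\right) + 1079 = - \frac{3191}{1269} + 1079 = \frac{1366060}{1269}$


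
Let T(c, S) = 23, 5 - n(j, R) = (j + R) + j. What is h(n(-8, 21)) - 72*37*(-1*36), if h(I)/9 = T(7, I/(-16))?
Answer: 96111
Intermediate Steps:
n(j, R) = 5 - R - 2*j (n(j, R) = 5 - ((j + R) + j) = 5 - ((R + j) + j) = 5 - (R + 2*j) = 5 + (-R - 2*j) = 5 - R - 2*j)
h(I) = 207 (h(I) = 9*23 = 207)
h(n(-8, 21)) - 72*37*(-1*36) = 207 - 72*37*(-1*36) = 207 - 2664*(-36) = 207 - 1*(-95904) = 207 + 95904 = 96111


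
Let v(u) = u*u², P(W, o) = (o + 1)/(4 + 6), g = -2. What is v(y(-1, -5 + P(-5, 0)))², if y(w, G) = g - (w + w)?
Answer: 0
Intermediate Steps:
P(W, o) = ⅒ + o/10 (P(W, o) = (1 + o)/10 = (1 + o)*(⅒) = ⅒ + o/10)
y(w, G) = -2 - 2*w (y(w, G) = -2 - (w + w) = -2 - 2*w)
v(u) = u³
v(y(-1, -5 + P(-5, 0)))² = ((-2 - 2*(-1))³)² = ((-2 + 2)³)² = (0³)² = 0² = 0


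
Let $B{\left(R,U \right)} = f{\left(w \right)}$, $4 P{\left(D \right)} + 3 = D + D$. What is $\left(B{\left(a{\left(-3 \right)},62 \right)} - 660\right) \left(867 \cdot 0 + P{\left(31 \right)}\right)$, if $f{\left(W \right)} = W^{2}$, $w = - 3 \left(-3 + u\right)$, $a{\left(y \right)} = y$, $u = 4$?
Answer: $- \frac{38409}{4} \approx -9602.3$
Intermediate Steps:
$P{\left(D \right)} = - \frac{3}{4} + \frac{D}{2}$ ($P{\left(D \right)} = - \frac{3}{4} + \frac{D + D}{4} = - \frac{3}{4} + \frac{2 D}{4} = - \frac{3}{4} + \frac{D}{2}$)
$w = -3$ ($w = - 3 \left(-3 + 4\right) = \left(-3\right) 1 = -3$)
$B{\left(R,U \right)} = 9$ ($B{\left(R,U \right)} = \left(-3\right)^{2} = 9$)
$\left(B{\left(a{\left(-3 \right)},62 \right)} - 660\right) \left(867 \cdot 0 + P{\left(31 \right)}\right) = \left(9 - 660\right) \left(867 \cdot 0 + \left(- \frac{3}{4} + \frac{1}{2} \cdot 31\right)\right) = - 651 \left(0 + \left(- \frac{3}{4} + \frac{31}{2}\right)\right) = - 651 \left(0 + \frac{59}{4}\right) = \left(-651\right) \frac{59}{4} = - \frac{38409}{4}$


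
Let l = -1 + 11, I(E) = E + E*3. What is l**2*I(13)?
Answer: 5200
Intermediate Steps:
I(E) = 4*E (I(E) = E + 3*E = 4*E)
l = 10
l**2*I(13) = 10**2*(4*13) = 100*52 = 5200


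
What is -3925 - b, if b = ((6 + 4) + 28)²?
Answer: -5369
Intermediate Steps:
b = 1444 (b = (10 + 28)² = 38² = 1444)
-3925 - b = -3925 - 1*1444 = -3925 - 1444 = -5369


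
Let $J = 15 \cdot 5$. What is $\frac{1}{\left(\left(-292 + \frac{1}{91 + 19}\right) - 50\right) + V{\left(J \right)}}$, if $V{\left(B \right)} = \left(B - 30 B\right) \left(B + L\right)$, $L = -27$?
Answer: $- \frac{110}{11521619} \approx -9.5473 \cdot 10^{-6}$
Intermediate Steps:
$J = 75$
$V{\left(B \right)} = - 29 B \left(-27 + B\right)$ ($V{\left(B \right)} = \left(B - 30 B\right) \left(B - 27\right) = - 29 B \left(-27 + B\right)$)
$\frac{1}{\left(\left(-292 + \frac{1}{91 + 19}\right) - 50\right) + V{\left(J \right)}} = \frac{1}{\left(\left(-292 + \frac{1}{91 + 19}\right) - 50\right) + 29 \cdot 75 \left(27 - 75\right)} = \frac{1}{\left(\left(-292 + \frac{1}{110}\right) - 50\right) + 29 \cdot 75 \left(27 - 75\right)} = \frac{1}{\left(\left(-292 + \frac{1}{110}\right) - 50\right) + 29 \cdot 75 \left(-48\right)} = \frac{1}{\left(- \frac{32119}{110} - 50\right) - 104400} = \frac{1}{- \frac{37619}{110} - 104400} = \frac{1}{- \frac{11521619}{110}} = - \frac{110}{11521619}$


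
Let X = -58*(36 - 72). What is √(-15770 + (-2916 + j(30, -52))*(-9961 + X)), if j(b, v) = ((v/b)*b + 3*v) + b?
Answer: 2*√6085823 ≈ 4933.9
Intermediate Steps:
j(b, v) = b + 4*v (j(b, v) = (v + 3*v) + b = 4*v + b = b + 4*v)
X = 2088 (X = -58*(-36) = 2088)
√(-15770 + (-2916 + j(30, -52))*(-9961 + X)) = √(-15770 + (-2916 + (30 + 4*(-52)))*(-9961 + 2088)) = √(-15770 + (-2916 + (30 - 208))*(-7873)) = √(-15770 + (-2916 - 178)*(-7873)) = √(-15770 - 3094*(-7873)) = √(-15770 + 24359062) = √24343292 = 2*√6085823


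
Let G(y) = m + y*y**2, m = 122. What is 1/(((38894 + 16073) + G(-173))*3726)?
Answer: -1/19086911928 ≈ -5.2392e-11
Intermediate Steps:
G(y) = 122 + y**3 (G(y) = 122 + y*y**2 = 122 + y**3)
1/(((38894 + 16073) + G(-173))*3726) = 1/(((38894 + 16073) + (122 + (-173)**3))*3726) = (1/3726)/(54967 + (122 - 5177717)) = (1/3726)/(54967 - 5177595) = (1/3726)/(-5122628) = -1/5122628*1/3726 = -1/19086911928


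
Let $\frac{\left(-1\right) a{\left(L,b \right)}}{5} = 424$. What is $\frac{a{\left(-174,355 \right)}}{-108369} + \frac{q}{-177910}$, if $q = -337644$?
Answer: $\frac{18483655918}{9639964395} \approx 1.9174$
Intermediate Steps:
$a{\left(L,b \right)} = -2120$ ($a{\left(L,b \right)} = \left(-5\right) 424 = -2120$)
$\frac{a{\left(-174,355 \right)}}{-108369} + \frac{q}{-177910} = - \frac{2120}{-108369} - \frac{337644}{-177910} = \left(-2120\right) \left(- \frac{1}{108369}\right) - - \frac{168822}{88955} = \frac{2120}{108369} + \frac{168822}{88955} = \frac{18483655918}{9639964395}$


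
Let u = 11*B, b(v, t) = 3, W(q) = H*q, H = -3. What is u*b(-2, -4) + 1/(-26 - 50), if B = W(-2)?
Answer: 15047/76 ≈ 197.99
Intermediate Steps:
W(q) = -3*q
B = 6 (B = -3*(-2) = 6)
u = 66 (u = 11*6 = 66)
u*b(-2, -4) + 1/(-26 - 50) = 66*3 + 1/(-26 - 50) = 198 + 1/(-76) = 198 - 1/76 = 15047/76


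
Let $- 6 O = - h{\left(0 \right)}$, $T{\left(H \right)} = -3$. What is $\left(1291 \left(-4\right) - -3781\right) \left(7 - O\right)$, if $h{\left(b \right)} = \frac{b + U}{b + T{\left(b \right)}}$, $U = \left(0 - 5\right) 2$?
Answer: $- \frac{26738}{3} \approx -8912.7$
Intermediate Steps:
$U = -10$ ($U = \left(-5\right) 2 = -10$)
$h{\left(b \right)} = \frac{-10 + b}{-3 + b}$ ($h{\left(b \right)} = \frac{b - 10}{b - 3} = \frac{-10 + b}{-3 + b}$)
$O = \frac{5}{9}$ ($O = - \frac{\left(-1\right) \frac{-10 + 0}{-3 + 0}}{6} = - \frac{\left(-1\right) \frac{1}{-3} \left(-10\right)}{6} = - \frac{\left(-1\right) \left(\left(- \frac{1}{3}\right) \left(-10\right)\right)}{6} = - \frac{\left(-1\right) \frac{10}{3}}{6} = \left(- \frac{1}{6}\right) \left(- \frac{10}{3}\right) = \frac{5}{9} \approx 0.55556$)
$\left(1291 \left(-4\right) - -3781\right) \left(7 - O\right) = \left(1291 \left(-4\right) - -3781\right) \left(7 - \frac{5}{9}\right) = \left(-5164 + 3781\right) \left(7 - \frac{5}{9}\right) = \left(-1383\right) \frac{58}{9} = - \frac{26738}{3}$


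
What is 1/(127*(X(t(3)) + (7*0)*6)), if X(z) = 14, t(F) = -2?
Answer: 1/1778 ≈ 0.00056243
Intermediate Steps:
1/(127*(X(t(3)) + (7*0)*6)) = 1/(127*(14 + (7*0)*6)) = 1/(127*(14 + 0*6)) = 1/(127*(14 + 0)) = 1/(127*14) = 1/1778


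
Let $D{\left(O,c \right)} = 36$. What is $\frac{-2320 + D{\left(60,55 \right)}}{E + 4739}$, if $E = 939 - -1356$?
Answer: $- \frac{1142}{3517} \approx -0.32471$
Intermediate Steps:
$E = 2295$ ($E = 939 + 1356 = 2295$)
$\frac{-2320 + D{\left(60,55 \right)}}{E + 4739} = \frac{-2320 + 36}{2295 + 4739} = - \frac{2284}{7034} = \left(-2284\right) \frac{1}{7034} = - \frac{1142}{3517}$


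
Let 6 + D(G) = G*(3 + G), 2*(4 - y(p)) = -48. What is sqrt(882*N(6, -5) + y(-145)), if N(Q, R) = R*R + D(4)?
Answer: sqrt(41482) ≈ 203.67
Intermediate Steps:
y(p) = 28 (y(p) = 4 - 1/2*(-48) = 4 + 24 = 28)
D(G) = -6 + G*(3 + G)
N(Q, R) = 22 + R**2 (N(Q, R) = R*R + (-6 + 4**2 + 3*4) = R**2 + (-6 + 16 + 12) = R**2 + 22 = 22 + R**2)
sqrt(882*N(6, -5) + y(-145)) = sqrt(882*(22 + (-5)**2) + 28) = sqrt(882*(22 + 25) + 28) = sqrt(882*47 + 28) = sqrt(41454 + 28) = sqrt(41482)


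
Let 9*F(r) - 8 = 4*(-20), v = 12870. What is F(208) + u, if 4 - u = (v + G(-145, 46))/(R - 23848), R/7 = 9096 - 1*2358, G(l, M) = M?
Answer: -53094/11659 ≈ -4.5539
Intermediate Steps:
R = 47166 (R = 7*(9096 - 1*2358) = 7*(9096 - 2358) = 7*6738 = 47166)
F(r) = -8 (F(r) = 8/9 + (4*(-20))/9 = 8/9 + (⅑)*(-80) = 8/9 - 80/9 = -8)
u = 40178/11659 (u = 4 - (12870 + 46)/(47166 - 23848) = 4 - 12916/23318 = 4 - 1*6458/11659 = 4 - 6458/11659 = 40178/11659 ≈ 3.4461)
F(208) + u = -8 + 40178/11659 = -53094/11659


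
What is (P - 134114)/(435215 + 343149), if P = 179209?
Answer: 45095/778364 ≈ 0.057936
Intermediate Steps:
(P - 134114)/(435215 + 343149) = (179209 - 134114)/(435215 + 343149) = 45095/778364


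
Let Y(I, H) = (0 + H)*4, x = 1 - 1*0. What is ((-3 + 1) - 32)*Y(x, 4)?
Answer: -544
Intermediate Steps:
x = 1 (x = 1 + 0 = 1)
Y(I, H) = 4*H (Y(I, H) = H*4 = 4*H)
((-3 + 1) - 32)*Y(x, 4) = ((-3 + 1) - 32)*(4*4) = (-2 - 32)*16 = -34*16 = -544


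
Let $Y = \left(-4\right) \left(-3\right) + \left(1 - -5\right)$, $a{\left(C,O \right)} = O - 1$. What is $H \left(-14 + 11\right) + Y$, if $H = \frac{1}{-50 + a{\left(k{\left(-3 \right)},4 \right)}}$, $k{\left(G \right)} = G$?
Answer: $\frac{849}{47} \approx 18.064$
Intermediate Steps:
$a{\left(C,O \right)} = -1 + O$
$H = - \frac{1}{47}$ ($H = \frac{1}{-50 + \left(-1 + 4\right)} = \frac{1}{-50 + 3} = \frac{1}{-47} = - \frac{1}{47} \approx -0.021277$)
$Y = 18$ ($Y = 12 + \left(1 + 5\right) = 12 + 6 = 18$)
$H \left(-14 + 11\right) + Y = - \frac{-14 + 11}{47} + 18 = \left(- \frac{1}{47}\right) \left(-3\right) + 18 = \frac{3}{47} + 18 = \frac{849}{47}$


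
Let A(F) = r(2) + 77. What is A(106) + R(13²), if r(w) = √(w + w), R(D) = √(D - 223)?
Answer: 79 + 3*I*√6 ≈ 79.0 + 7.3485*I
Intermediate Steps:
R(D) = √(-223 + D)
r(w) = √2*√w (r(w) = √(2*w) = √2*√w)
A(F) = 79 (A(F) = √2*√2 + 77 = 2 + 77 = 79)
A(106) + R(13²) = 79 + √(-223 + 13²) = 79 + √(-223 + 169) = 79 + √(-54) = 79 + 3*I*√6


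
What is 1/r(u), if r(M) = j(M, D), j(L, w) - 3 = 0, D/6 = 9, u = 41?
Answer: ⅓ ≈ 0.33333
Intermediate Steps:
D = 54 (D = 6*9 = 54)
j(L, w) = 3 (j(L, w) = 3 + 0 = 3)
r(M) = 3
1/r(u) = 1/3 = ⅓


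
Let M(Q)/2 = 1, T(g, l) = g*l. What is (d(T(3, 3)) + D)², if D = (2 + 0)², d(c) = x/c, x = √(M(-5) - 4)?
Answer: (36 + I*√2)²/81 ≈ 15.975 + 1.2571*I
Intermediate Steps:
M(Q) = 2 (M(Q) = 2*1 = 2)
x = I*√2 (x = √(2 - 4) = √(-2) = I*√2 ≈ 1.4142*I)
d(c) = I*√2/c (d(c) = (I*√2)/c = I*√2/c)
D = 4 (D = 2² = 4)
(d(T(3, 3)) + D)² = (I*√2/((3*3)) + 4)² = (I*√2/9 + 4)² = (4 + I*√2/9)²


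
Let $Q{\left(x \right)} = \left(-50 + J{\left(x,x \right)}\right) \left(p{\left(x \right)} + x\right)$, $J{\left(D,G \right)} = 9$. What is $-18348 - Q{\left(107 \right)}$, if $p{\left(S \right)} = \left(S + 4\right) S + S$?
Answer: $477383$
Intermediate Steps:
$p{\left(S \right)} = S + S \left(4 + S\right)$ ($p{\left(S \right)} = \left(4 + S\right) S + S = S \left(4 + S\right) + S = S + S \left(4 + S\right)$)
$Q{\left(x \right)} = - 41 x - 41 x \left(5 + x\right)$ ($Q{\left(x \right)} = \left(-50 + 9\right) \left(x \left(5 + x\right) + x\right) = - 41 \left(x + x \left(5 + x\right)\right) = - 41 x - 41 x \left(5 + x\right)$)
$-18348 - Q{\left(107 \right)} = -18348 - 41 \cdot 107 \left(-6 - 107\right) = -18348 - 41 \cdot 107 \left(-113\right) = -18348 - -495731 = -18348 + 495731 = 477383$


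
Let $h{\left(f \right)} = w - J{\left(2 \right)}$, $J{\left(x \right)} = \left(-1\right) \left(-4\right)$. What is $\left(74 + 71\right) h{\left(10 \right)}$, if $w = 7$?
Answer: $435$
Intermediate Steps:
$J{\left(x \right)} = 4$
$h{\left(f \right)} = 3$ ($h{\left(f \right)} = 7 - 4 = 3$)
$\left(74 + 71\right) h{\left(10 \right)} = \left(74 + 71\right) 3 = 145 \cdot 3 = 435$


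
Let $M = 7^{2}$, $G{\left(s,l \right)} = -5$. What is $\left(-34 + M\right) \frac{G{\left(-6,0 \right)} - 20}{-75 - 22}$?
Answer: $\frac{375}{97} \approx 3.866$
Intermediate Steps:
$M = 49$
$\left(-34 + M\right) \frac{G{\left(-6,0 \right)} - 20}{-75 - 22} = \left(-34 + 49\right) \frac{-5 - 20}{-75 - 22} = 15 \left(- \frac{25}{-97}\right) = 15 \left(\left(-25\right) \left(- \frac{1}{97}\right)\right) = 15 \cdot \frac{25}{97} = \frac{375}{97}$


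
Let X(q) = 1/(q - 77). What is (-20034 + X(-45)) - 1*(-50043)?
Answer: 3661097/122 ≈ 30009.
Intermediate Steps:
X(q) = 1/(-77 + q)
(-20034 + X(-45)) - 1*(-50043) = (-20034 + 1/(-77 - 45)) - 1*(-50043) = (-20034 + 1/(-122)) + 50043 = (-20034 - 1/122) + 50043 = -2444149/122 + 50043 = 3661097/122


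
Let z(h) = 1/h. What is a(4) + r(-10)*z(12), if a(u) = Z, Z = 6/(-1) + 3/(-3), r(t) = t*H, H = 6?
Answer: -12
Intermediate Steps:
r(t) = 6*t (r(t) = t*6 = 6*t)
Z = -7 (Z = 6*(-1) + 3*(-⅓) = -6 - 1 = -7)
a(u) = -7
a(4) + r(-10)*z(12) = -7 + (6*(-10))/12 = -7 - 60*1/12 = -7 - 5 = -12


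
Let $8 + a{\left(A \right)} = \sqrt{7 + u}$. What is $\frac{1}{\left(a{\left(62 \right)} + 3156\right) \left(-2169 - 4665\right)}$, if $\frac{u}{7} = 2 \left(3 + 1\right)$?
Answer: $- \frac{1574}{33861926697} + \frac{\sqrt{7}}{22574617798} \approx -4.6366 \cdot 10^{-8}$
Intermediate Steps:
$u = 56$ ($u = 7 \cdot 2 \left(3 + 1\right) = 7 \cdot 2 \cdot 4 = 7 \cdot 8 = 56$)
$a{\left(A \right)} = -8 + 3 \sqrt{7}$ ($a{\left(A \right)} = -8 + \sqrt{7 + 56} = -8 + \sqrt{63} = -8 + 3 \sqrt{7}$)
$\frac{1}{\left(a{\left(62 \right)} + 3156\right) \left(-2169 - 4665\right)} = \frac{1}{\left(\left(-8 + 3 \sqrt{7}\right) + 3156\right) \left(-2169 - 4665\right)} = \frac{1}{\left(3148 + 3 \sqrt{7}\right) \left(-6834\right)} = \frac{1}{-21513432 - 20502 \sqrt{7}}$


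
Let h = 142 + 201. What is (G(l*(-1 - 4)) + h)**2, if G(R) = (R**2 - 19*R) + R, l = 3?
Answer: 702244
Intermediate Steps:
G(R) = R**2 - 18*R
h = 343
(G(l*(-1 - 4)) + h)**2 = ((3*(-1 - 4))*(-18 + 3*(-1 - 4)) + 343)**2 = ((3*(-5))*(-18 + 3*(-5)) + 343)**2 = (-15*(-18 - 15) + 343)**2 = (-15*(-33) + 343)**2 = (495 + 343)**2 = 838**2 = 702244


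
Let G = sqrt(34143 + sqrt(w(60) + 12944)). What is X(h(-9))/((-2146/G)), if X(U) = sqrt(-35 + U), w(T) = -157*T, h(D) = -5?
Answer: -I*sqrt(341430 + 20*sqrt(881))/1073 ≈ -0.54504*I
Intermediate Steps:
G = sqrt(34143 + 2*sqrt(881)) (G = sqrt(34143 + sqrt(-157*60 + 12944)) = sqrt(34143 + sqrt(-9420 + 12944)) = sqrt(34143 + sqrt(3524)) = sqrt(34143 + 2*sqrt(881)) ≈ 184.94)
X(h(-9))/((-2146/G)) = sqrt(-35 - 5)/((-2146/sqrt(34143 + 2*sqrt(881)))) = sqrt(-40)/((-2146/sqrt(34143 + 2*sqrt(881)))) = (2*I*sqrt(10))*(-sqrt(34143 + 2*sqrt(881))/2146) = -I*sqrt(10)*sqrt(34143 + 2*sqrt(881))/1073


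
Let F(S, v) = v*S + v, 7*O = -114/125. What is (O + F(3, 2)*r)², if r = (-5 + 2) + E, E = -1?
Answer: 790396996/765625 ≈ 1032.4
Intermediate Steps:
O = -114/875 (O = (-114/125)/7 = (-114*1/125)/7 = (⅐)*(-114/125) = -114/875 ≈ -0.13029)
F(S, v) = v + S*v (F(S, v) = S*v + v = v + S*v)
r = -4 (r = (-5 + 2) - 1 = -3 - 1 = -4)
(O + F(3, 2)*r)² = (-114/875 + (2*(1 + 3))*(-4))² = (-114/875 + (2*4)*(-4))² = (-114/875 + 8*(-4))² = (-114/875 - 32)² = (-28114/875)² = 790396996/765625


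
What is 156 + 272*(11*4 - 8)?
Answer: 9948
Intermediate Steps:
156 + 272*(11*4 - 8) = 156 + 272*(44 - 8) = 156 + 272*36 = 156 + 9792 = 9948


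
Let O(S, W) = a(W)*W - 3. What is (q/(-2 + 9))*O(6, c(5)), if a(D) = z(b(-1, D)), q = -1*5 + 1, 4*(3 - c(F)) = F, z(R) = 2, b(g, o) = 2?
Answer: -2/7 ≈ -0.28571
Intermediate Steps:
c(F) = 3 - F/4
q = -4 (q = -5 + 1 = -4)
a(D) = 2
O(S, W) = -3 + 2*W (O(S, W) = 2*W - 3 = -3 + 2*W)
(q/(-2 + 9))*O(6, c(5)) = (-4/(-2 + 9))*(-3 + 2*(3 - ¼*5)) = (-4/7)*(-3 + 2*(3 - 5/4)) = ((⅐)*(-4))*(-3 + 2*(7/4)) = -4*(-3 + 7/2)/7 = -4/7*½ = -2/7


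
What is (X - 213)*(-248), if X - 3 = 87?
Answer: 30504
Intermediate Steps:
X = 90 (X = 3 + 87 = 90)
(X - 213)*(-248) = (90 - 213)*(-248) = -123*(-248) = 30504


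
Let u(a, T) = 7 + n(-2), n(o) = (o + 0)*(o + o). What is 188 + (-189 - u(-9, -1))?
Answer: -16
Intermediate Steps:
n(o) = 2*o² (n(o) = o*(2*o) = 2*o²)
u(a, T) = 15 (u(a, T) = 7 + 2*(-2)² = 7 + 2*4 = 7 + 8 = 15)
188 + (-189 - u(-9, -1)) = 188 + (-189 - 1*15) = 188 + (-189 - 15) = 188 - 204 = -16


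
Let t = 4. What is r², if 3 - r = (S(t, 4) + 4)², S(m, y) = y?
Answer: 3721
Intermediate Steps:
r = -61 (r = 3 - (4 + 4)² = 3 - 1*8² = 3 - 1*64 = 3 - 64 = -61)
r² = (-61)² = 3721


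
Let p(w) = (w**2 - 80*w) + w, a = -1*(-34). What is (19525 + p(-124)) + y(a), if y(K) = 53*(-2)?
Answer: 44591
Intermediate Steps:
a = 34
p(w) = w**2 - 79*w
y(K) = -106
(19525 + p(-124)) + y(a) = (19525 - 124*(-79 - 124)) - 106 = (19525 - 124*(-203)) - 106 = (19525 + 25172) - 106 = 44697 - 106 = 44591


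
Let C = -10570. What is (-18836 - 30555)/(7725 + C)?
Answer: 49391/2845 ≈ 17.361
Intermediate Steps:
(-18836 - 30555)/(7725 + C) = (-18836 - 30555)/(7725 - 10570) = -49391/(-2845) = -49391*(-1/2845) = 49391/2845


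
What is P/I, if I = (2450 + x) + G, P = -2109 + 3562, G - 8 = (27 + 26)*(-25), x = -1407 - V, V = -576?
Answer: 1453/302 ≈ 4.8113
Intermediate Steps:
x = -831 (x = -1407 - 1*(-576) = -1407 + 576 = -831)
G = -1317 (G = 8 + (27 + 26)*(-25) = 8 + 53*(-25) = 8 - 1325 = -1317)
P = 1453
I = 302 (I = (2450 - 831) - 1317 = 1619 - 1317 = 302)
P/I = 1453/302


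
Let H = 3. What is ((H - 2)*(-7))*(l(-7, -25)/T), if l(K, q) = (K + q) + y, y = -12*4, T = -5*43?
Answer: -112/43 ≈ -2.6047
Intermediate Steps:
T = -215
y = -48
l(K, q) = -48 + K + q (l(K, q) = (K + q) - 48 = -48 + K + q)
((H - 2)*(-7))*(l(-7, -25)/T) = ((3 - 2)*(-7))*((-48 - 7 - 25)/(-215)) = (1*(-7))*(-80*(-1/215)) = -7*16/43 = -112/43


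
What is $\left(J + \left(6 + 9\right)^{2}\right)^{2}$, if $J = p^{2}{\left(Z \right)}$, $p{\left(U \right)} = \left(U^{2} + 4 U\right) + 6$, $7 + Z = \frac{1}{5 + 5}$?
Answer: $\frac{81273849070401}{100000000} \approx 8.1274 \cdot 10^{5}$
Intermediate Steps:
$Z = - \frac{69}{10}$ ($Z = -7 + \frac{1}{5 + 5} = -7 + \frac{1}{10} = - \frac{69}{10} \approx -6.9$)
$p{\left(U \right)} = 6 + U^{2} + 4 U$
$J = \frac{6765201}{10000}$ ($J = \left(6 + \left(- \frac{69}{10}\right)^{2} + 4 \left(- \frac{69}{10}\right)\right)^{2} = \left(6 + \frac{4761}{100} - \frac{138}{5}\right)^{2} = \left(\frac{2601}{100}\right)^{2} = \frac{6765201}{10000} \approx 676.52$)
$\left(J + \left(6 + 9\right)^{2}\right)^{2} = \left(\frac{6765201}{10000} + \left(6 + 9\right)^{2}\right)^{2} = \left(\frac{6765201}{10000} + 15^{2}\right)^{2} = \left(\frac{6765201}{10000} + 225\right)^{2} = \left(\frac{9015201}{10000}\right)^{2} = \frac{81273849070401}{100000000}$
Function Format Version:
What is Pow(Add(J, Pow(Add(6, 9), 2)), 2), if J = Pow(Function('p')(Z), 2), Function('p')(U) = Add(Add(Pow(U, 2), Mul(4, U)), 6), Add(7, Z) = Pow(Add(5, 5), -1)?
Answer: Rational(81273849070401, 100000000) ≈ 8.1274e+5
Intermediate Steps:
Z = Rational(-69, 10) (Z = Add(-7, Pow(Add(5, 5), -1)) = Add(-7, Pow(10, -1)) = Add(-7, Rational(1, 10)) = Rational(-69, 10) ≈ -6.9000)
Function('p')(U) = Add(6, Pow(U, 2), Mul(4, U))
J = Rational(6765201, 10000) (J = Pow(Add(6, Pow(Rational(-69, 10), 2), Mul(4, Rational(-69, 10))), 2) = Pow(Add(6, Rational(4761, 100), Rational(-138, 5)), 2) = Pow(Rational(2601, 100), 2) = Rational(6765201, 10000) ≈ 676.52)
Pow(Add(J, Pow(Add(6, 9), 2)), 2) = Pow(Add(Rational(6765201, 10000), Pow(Add(6, 9), 2)), 2) = Pow(Add(Rational(6765201, 10000), Pow(15, 2)), 2) = Pow(Add(Rational(6765201, 10000), 225), 2) = Pow(Rational(9015201, 10000), 2) = Rational(81273849070401, 100000000)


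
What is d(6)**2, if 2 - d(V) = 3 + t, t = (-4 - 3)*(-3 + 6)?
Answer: 400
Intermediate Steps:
t = -21 (t = -7*3 = -21)
d(V) = 20 (d(V) = 2 - (3 - 21) = 2 - 1*(-18) = 2 + 18 = 20)
d(6)**2 = 20**2 = 400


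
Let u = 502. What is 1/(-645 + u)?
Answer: -1/143 ≈ -0.0069930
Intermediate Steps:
1/(-645 + u) = 1/(-645 + 502) = 1/(-143) = -1/143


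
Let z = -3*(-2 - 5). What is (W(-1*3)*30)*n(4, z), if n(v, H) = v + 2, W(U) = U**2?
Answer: 1620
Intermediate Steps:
z = 21 (z = -3*(-7) = 21)
n(v, H) = 2 + v
(W(-1*3)*30)*n(4, z) = ((-1*3)**2*30)*(2 + 4) = ((-3)**2*30)*6 = (9*30)*6 = 270*6 = 1620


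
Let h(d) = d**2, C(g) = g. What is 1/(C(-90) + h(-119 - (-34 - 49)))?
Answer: 1/1206 ≈ 0.00082919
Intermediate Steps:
1/(C(-90) + h(-119 - (-34 - 49))) = 1/(-90 + (-119 - (-34 - 49))**2) = 1/(-90 + (-119 - 1*(-83))**2) = 1/(-90 + (-119 + 83)**2) = 1/(-90 + (-36)**2) = 1/(-90 + 1296) = 1/1206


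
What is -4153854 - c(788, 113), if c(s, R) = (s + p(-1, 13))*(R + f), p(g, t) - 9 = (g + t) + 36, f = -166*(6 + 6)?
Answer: -2566099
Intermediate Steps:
f = -1992 (f = -166*12 = -1992)
p(g, t) = 45 + g + t (p(g, t) = 9 + ((g + t) + 36) = 9 + (36 + g + t) = 45 + g + t)
c(s, R) = (-1992 + R)*(57 + s) (c(s, R) = (s + (45 - 1 + 13))*(R - 1992) = (s + 57)*(-1992 + R) = (57 + s)*(-1992 + R) = (-1992 + R)*(57 + s))
-4153854 - c(788, 113) = -4153854 - (-113544 - 1992*788 + 57*113 + 113*788) = -4153854 - (-113544 - 1569696 + 6441 + 89044) = -4153854 - 1*(-1587755) = -4153854 + 1587755 = -2566099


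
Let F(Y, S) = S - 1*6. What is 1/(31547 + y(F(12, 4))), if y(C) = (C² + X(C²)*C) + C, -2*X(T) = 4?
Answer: 1/31553 ≈ 3.1693e-5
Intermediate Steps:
X(T) = -2 (X(T) = -½*4 = -2)
F(Y, S) = -6 + S (F(Y, S) = S - 6 = -6 + S)
y(C) = C² - C (y(C) = (C² - 2*C) + C = C² - C)
1/(31547 + y(F(12, 4))) = 1/(31547 + (-6 + 4)*(-1 + (-6 + 4))) = 1/(31547 - 2*(-1 - 2)) = 1/(31547 - 2*(-3)) = 1/(31547 + 6) = 1/31553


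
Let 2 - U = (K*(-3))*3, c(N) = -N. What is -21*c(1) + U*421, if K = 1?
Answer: 4652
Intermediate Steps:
U = 11 (U = 2 - 1*(-3)*3 = 2 - (-3)*3 = 2 - 1*(-9) = 2 + 9 = 11)
-21*c(1) + U*421 = -(-21) + 11*421 = -21*(-1) + 4631 = 21 + 4631 = 4652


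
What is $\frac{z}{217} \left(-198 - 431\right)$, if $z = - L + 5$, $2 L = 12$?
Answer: $\frac{629}{217} \approx 2.8986$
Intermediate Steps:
$L = 6$ ($L = \frac{1}{2} \cdot 12 = 6$)
$z = -1$ ($z = \left(-1\right) 6 + 5 = -6 + 5 = -1$)
$\frac{z}{217} \left(-198 - 431\right) = - \frac{1}{217} \left(-198 - 431\right) = \left(-1\right) \frac{1}{217} \left(-629\right) = \left(- \frac{1}{217}\right) \left(-629\right) = \frac{629}{217}$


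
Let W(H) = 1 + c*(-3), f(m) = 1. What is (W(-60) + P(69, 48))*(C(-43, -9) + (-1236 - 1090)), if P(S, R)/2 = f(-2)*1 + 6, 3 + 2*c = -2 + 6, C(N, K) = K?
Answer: -63045/2 ≈ -31523.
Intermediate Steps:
c = 1/2 (c = -3/2 + (-2 + 6)/2 = -3/2 + (1/2)*4 = -3/2 + 2 = 1/2 ≈ 0.50000)
P(S, R) = 14 (P(S, R) = 2*(1*1 + 6) = 2*(1 + 6) = 2*7 = 14)
W(H) = -1/2 (W(H) = 1 + (1/2)*(-3) = 1 - 3/2 = -1/2)
(W(-60) + P(69, 48))*(C(-43, -9) + (-1236 - 1090)) = (-1/2 + 14)*(-9 + (-1236 - 1090)) = 27*(-9 - 2326)/2 = (27/2)*(-2335) = -63045/2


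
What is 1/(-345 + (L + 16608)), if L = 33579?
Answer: 1/49842 ≈ 2.0063e-5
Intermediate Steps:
1/(-345 + (L + 16608)) = 1/(-345 + (33579 + 16608)) = 1/(-345 + 50187) = 1/49842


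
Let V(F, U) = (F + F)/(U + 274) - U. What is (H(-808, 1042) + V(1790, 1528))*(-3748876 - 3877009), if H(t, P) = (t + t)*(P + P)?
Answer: 23149992755619570/901 ≈ 2.5694e+13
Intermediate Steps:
H(t, P) = 4*P*t (H(t, P) = (2*t)*(2*P) = 4*P*t)
V(F, U) = -U + 2*F/(274 + U) (V(F, U) = (2*F)/(274 + U) - U = 2*F/(274 + U) - U = -U + 2*F/(274 + U))
(H(-808, 1042) + V(1790, 1528))*(-3748876 - 3877009) = (4*1042*(-808) + (-1*1528² - 274*1528 + 2*1790)/(274 + 1528))*(-3748876 - 3877009) = (-3367744 + (-1*2334784 - 418672 + 3580)/1802)*(-7625885) = (-3367744 + (-2334784 - 418672 + 3580)/1802)*(-7625885) = (-3367744 + (1/1802)*(-2749876))*(-7625885) = (-3367744 - 1374938/901)*(-7625885) = -3035712282/901*(-7625885) = 23149992755619570/901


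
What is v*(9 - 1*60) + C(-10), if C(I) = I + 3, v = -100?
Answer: 5093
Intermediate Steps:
C(I) = 3 + I
v*(9 - 1*60) + C(-10) = -100*(9 - 1*60) + (3 - 10) = -100*(9 - 60) - 7 = -100*(-51) - 7 = 5100 - 7 = 5093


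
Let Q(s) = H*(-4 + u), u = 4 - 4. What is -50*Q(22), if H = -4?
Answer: -800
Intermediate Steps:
u = 0
Q(s) = 16 (Q(s) = -4*(-4 + 0) = -4*(-4) = 16)
-50*Q(22) = -50*16 = -800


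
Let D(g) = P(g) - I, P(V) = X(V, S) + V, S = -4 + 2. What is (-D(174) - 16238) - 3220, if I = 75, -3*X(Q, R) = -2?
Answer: -58673/3 ≈ -19558.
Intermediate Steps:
S = -2
X(Q, R) = 2/3 (X(Q, R) = -1/3*(-2) = 2/3)
P(V) = 2/3 + V
D(g) = -223/3 + g (D(g) = (2/3 + g) - 1*75 = (2/3 + g) - 75 = -223/3 + g)
(-D(174) - 16238) - 3220 = (-(-223/3 + 174) - 16238) - 3220 = (-1*299/3 - 16238) - 3220 = (-299/3 - 16238) - 3220 = -49013/3 - 3220 = -58673/3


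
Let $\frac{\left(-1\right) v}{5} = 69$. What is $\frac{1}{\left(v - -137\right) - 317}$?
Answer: $- \frac{1}{525} \approx -0.0019048$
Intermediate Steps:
$v = -345$ ($v = \left(-5\right) 69 = -345$)
$\frac{1}{\left(v - -137\right) - 317} = \frac{1}{\left(-345 - -137\right) - 317} = \frac{1}{\left(-345 + 137\right) - 317} = \frac{1}{-208 - 317} = \frac{1}{-525} = - \frac{1}{525}$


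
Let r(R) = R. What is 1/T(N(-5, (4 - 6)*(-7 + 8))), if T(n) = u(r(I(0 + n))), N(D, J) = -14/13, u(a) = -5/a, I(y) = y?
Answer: 14/65 ≈ 0.21538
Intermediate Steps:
N(D, J) = -14/13 (N(D, J) = -14*1/13 = -14/13)
T(n) = -5/n (T(n) = -5/(0 + n) = -5/n)
1/T(N(-5, (4 - 6)*(-7 + 8))) = 1/(-5/(-14/13)) = 1/(-5*(-13/14)) = 1/(65/14) = 14/65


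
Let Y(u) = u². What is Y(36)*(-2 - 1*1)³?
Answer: -34992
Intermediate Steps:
Y(36)*(-2 - 1*1)³ = 36²*(-2 - 1*1)³ = 1296*(-2 - 1)³ = 1296*(-3)³ = 1296*(-27) = -34992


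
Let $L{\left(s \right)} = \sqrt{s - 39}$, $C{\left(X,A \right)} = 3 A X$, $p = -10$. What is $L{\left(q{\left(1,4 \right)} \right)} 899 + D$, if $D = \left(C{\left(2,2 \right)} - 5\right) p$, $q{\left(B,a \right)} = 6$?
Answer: $-70 + 899 i \sqrt{33} \approx -70.0 + 5164.4 i$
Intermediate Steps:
$C{\left(X,A \right)} = 3 A X$
$L{\left(s \right)} = \sqrt{-39 + s}$
$D = -70$ ($D = \left(3 \cdot 2 \cdot 2 - 5\right) \left(-10\right) = \left(12 - 5\right) \left(-10\right) = 7 \left(-10\right) = -70$)
$L{\left(q{\left(1,4 \right)} \right)} 899 + D = \sqrt{-39 + 6} \cdot 899 - 70 = \sqrt{-33} \cdot 899 - 70 = i \sqrt{33} \cdot 899 - 70 = 899 i \sqrt{33} - 70 = -70 + 899 i \sqrt{33}$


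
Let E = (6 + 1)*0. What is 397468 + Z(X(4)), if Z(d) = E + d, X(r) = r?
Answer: 397472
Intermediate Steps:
E = 0 (E = 7*0 = 0)
Z(d) = d (Z(d) = 0 + d = d)
397468 + Z(X(4)) = 397468 + 4 = 397472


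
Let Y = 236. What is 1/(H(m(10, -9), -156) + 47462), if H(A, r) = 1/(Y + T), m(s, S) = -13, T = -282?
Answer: 46/2183251 ≈ 2.1069e-5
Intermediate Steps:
H(A, r) = -1/46 (H(A, r) = 1/(236 - 282) = 1/(-46) = -1/46)
1/(H(m(10, -9), -156) + 47462) = 1/(-1/46 + 47462) = 1/(2183251/46) = 46/2183251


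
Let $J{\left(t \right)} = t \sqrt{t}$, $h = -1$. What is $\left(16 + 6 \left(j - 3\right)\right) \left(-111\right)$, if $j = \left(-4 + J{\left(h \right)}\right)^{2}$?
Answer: $-9768 - 5328 i \approx -9768.0 - 5328.0 i$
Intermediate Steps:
$J{\left(t \right)} = t^{\frac{3}{2}}$
$j = \left(-4 - i\right)^{2}$ ($j = \left(-4 + \left(-1\right)^{\frac{3}{2}}\right)^{2} = \left(-4 - i\right)^{2} \approx 15.0 + 8.0 i$)
$\left(16 + 6 \left(j - 3\right)\right) \left(-111\right) = \left(16 + 6 \left(\left(4 + i\right)^{2} - 3\right)\right) \left(-111\right) = \left(16 + 6 \left(-3 + \left(4 + i\right)^{2}\right)\right) \left(-111\right) = \left(16 - \left(18 - 6 \left(4 + i\right)^{2}\right)\right) \left(-111\right) = \left(-2 + 6 \left(4 + i\right)^{2}\right) \left(-111\right) = 222 - 666 \left(4 + i\right)^{2}$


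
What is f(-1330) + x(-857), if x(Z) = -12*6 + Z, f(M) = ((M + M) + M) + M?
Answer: -6249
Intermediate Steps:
f(M) = 4*M (f(M) = (2*M + M) + M = 3*M + M = 4*M)
x(Z) = -72 + Z
f(-1330) + x(-857) = 4*(-1330) + (-72 - 857) = -5320 - 929 = -6249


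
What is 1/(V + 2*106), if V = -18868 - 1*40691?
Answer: -1/59347 ≈ -1.6850e-5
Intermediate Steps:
V = -59559 (V = -18868 - 40691 = -59559)
1/(V + 2*106) = 1/(-59559 + 2*106) = 1/(-59559 + 212) = 1/(-59347) = -1/59347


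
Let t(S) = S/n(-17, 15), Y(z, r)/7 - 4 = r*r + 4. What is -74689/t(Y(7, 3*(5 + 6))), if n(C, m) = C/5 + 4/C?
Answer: 23078901/652715 ≈ 35.358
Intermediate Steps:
Y(z, r) = 56 + 7*r² (Y(z, r) = 28 + 7*(r*r + 4) = 28 + 7*(r² + 4) = 28 + 7*(4 + r²) = 28 + (28 + 7*r²) = 56 + 7*r²)
n(C, m) = 4/C + C/5 (n(C, m) = C*(⅕) + 4/C = C/5 + 4/C = 4/C + C/5)
t(S) = -85*S/309 (t(S) = S/(4/(-17) + (⅕)*(-17)) = S/(4*(-1/17) - 17/5) = S/(-4/17 - 17/5) = S/(-309/85) = S*(-85/309) = -85*S/309)
-74689/t(Y(7, 3*(5 + 6))) = -74689*(-309/(85*(56 + 7*(3*(5 + 6))²))) = -74689*(-309/(85*(56 + 7*(3*11)²))) = -74689*(-309/(85*(56 + 7*33²))) = -74689*(-309/(85*(56 + 7*1089))) = -74689*(-309/(85*(56 + 7623))) = -74689/((-85/309*7679)) = -74689/(-652715/309) = -74689*(-309/652715) = 23078901/652715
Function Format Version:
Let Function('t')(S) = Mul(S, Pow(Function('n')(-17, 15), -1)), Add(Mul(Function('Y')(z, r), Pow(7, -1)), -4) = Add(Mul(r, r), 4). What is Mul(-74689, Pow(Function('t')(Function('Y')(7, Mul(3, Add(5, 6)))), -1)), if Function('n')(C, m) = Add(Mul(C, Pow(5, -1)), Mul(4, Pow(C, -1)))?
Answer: Rational(23078901, 652715) ≈ 35.358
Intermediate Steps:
Function('Y')(z, r) = Add(56, Mul(7, Pow(r, 2))) (Function('Y')(z, r) = Add(28, Mul(7, Add(Mul(r, r), 4))) = Add(28, Mul(7, Add(Pow(r, 2), 4))) = Add(28, Mul(7, Add(4, Pow(r, 2)))) = Add(28, Add(28, Mul(7, Pow(r, 2)))) = Add(56, Mul(7, Pow(r, 2))))
Function('n')(C, m) = Add(Mul(4, Pow(C, -1)), Mul(Rational(1, 5), C)) (Function('n')(C, m) = Add(Mul(C, Rational(1, 5)), Mul(4, Pow(C, -1))) = Add(Mul(Rational(1, 5), C), Mul(4, Pow(C, -1))) = Add(Mul(4, Pow(C, -1)), Mul(Rational(1, 5), C)))
Function('t')(S) = Mul(Rational(-85, 309), S) (Function('t')(S) = Mul(S, Pow(Add(Mul(4, Pow(-17, -1)), Mul(Rational(1, 5), -17)), -1)) = Mul(S, Pow(Add(Mul(4, Rational(-1, 17)), Rational(-17, 5)), -1)) = Mul(S, Pow(Add(Rational(-4, 17), Rational(-17, 5)), -1)) = Mul(S, Pow(Rational(-309, 85), -1)) = Mul(S, Rational(-85, 309)) = Mul(Rational(-85, 309), S))
Mul(-74689, Pow(Function('t')(Function('Y')(7, Mul(3, Add(5, 6)))), -1)) = Mul(-74689, Pow(Mul(Rational(-85, 309), Add(56, Mul(7, Pow(Mul(3, Add(5, 6)), 2)))), -1)) = Mul(-74689, Pow(Mul(Rational(-85, 309), Add(56, Mul(7, Pow(Mul(3, 11), 2)))), -1)) = Mul(-74689, Pow(Mul(Rational(-85, 309), Add(56, Mul(7, Pow(33, 2)))), -1)) = Mul(-74689, Pow(Mul(Rational(-85, 309), Add(56, Mul(7, 1089))), -1)) = Mul(-74689, Pow(Mul(Rational(-85, 309), Add(56, 7623)), -1)) = Mul(-74689, Pow(Mul(Rational(-85, 309), 7679), -1)) = Mul(-74689, Pow(Rational(-652715, 309), -1)) = Mul(-74689, Rational(-309, 652715)) = Rational(23078901, 652715)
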